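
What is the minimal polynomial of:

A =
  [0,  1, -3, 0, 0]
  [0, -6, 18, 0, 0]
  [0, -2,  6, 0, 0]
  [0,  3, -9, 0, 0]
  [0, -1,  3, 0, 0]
x^2

The characteristic polynomial is χ_A(x) = x^5, so the eigenvalues are known. The minimal polynomial is
  m_A(x) = Π_λ (x − λ)^{k_λ}
where k_λ is the size of the *largest* Jordan block for λ (equivalently, the smallest k with (A − λI)^k v = 0 for every generalised eigenvector v of λ).

  λ = 0: largest Jordan block has size 2, contributing (x − 0)^2

So m_A(x) = x^2 = x^2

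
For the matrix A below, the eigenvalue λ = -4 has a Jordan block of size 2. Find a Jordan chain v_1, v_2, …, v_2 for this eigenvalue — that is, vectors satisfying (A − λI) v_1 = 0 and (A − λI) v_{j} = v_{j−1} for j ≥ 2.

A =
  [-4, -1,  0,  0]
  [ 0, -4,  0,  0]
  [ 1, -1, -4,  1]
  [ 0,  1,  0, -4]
A Jordan chain for λ = -4 of length 2:
v_1 = (0, 0, 1, 0)ᵀ
v_2 = (1, 0, 0, 0)ᵀ

Let N = A − (-4)·I. We want v_2 with N^2 v_2 = 0 but N^1 v_2 ≠ 0; then v_{j-1} := N · v_j for j = 2, …, 2.

Pick v_2 = (1, 0, 0, 0)ᵀ.
Then v_1 = N · v_2 = (0, 0, 1, 0)ᵀ.

Sanity check: (A − (-4)·I) v_1 = (0, 0, 0, 0)ᵀ = 0. ✓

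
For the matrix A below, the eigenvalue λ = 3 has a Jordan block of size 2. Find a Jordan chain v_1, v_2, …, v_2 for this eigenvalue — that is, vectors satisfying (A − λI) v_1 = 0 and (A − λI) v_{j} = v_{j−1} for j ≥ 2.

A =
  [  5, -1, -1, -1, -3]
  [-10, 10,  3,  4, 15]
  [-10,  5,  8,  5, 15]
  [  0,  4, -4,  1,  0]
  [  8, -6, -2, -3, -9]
A Jordan chain for λ = 3 of length 2:
v_1 = (2, -10, -10, 0, 8)ᵀ
v_2 = (1, 0, 0, 0, 0)ᵀ

Let N = A − (3)·I. We want v_2 with N^2 v_2 = 0 but N^1 v_2 ≠ 0; then v_{j-1} := N · v_j for j = 2, …, 2.

Pick v_2 = (1, 0, 0, 0, 0)ᵀ.
Then v_1 = N · v_2 = (2, -10, -10, 0, 8)ᵀ.

Sanity check: (A − (3)·I) v_1 = (0, 0, 0, 0, 0)ᵀ = 0. ✓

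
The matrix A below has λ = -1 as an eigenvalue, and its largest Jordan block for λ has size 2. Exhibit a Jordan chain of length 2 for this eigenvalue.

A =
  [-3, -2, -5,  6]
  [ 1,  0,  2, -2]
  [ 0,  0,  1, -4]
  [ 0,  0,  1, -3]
A Jordan chain for λ = -1 of length 2:
v_1 = (3, -1, -2, -1)ᵀ
v_2 = (1, 0, -1, 0)ᵀ

Let N = A − (-1)·I. We want v_2 with N^2 v_2 = 0 but N^1 v_2 ≠ 0; then v_{j-1} := N · v_j for j = 2, …, 2.

Pick v_2 = (1, 0, -1, 0)ᵀ.
Then v_1 = N · v_2 = (3, -1, -2, -1)ᵀ.

Sanity check: (A − (-1)·I) v_1 = (0, 0, 0, 0)ᵀ = 0. ✓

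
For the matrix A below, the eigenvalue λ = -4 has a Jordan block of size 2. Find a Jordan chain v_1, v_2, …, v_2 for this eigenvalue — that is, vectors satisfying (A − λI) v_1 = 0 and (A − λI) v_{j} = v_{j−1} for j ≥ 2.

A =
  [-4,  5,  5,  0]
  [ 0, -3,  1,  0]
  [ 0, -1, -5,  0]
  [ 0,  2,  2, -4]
A Jordan chain for λ = -4 of length 2:
v_1 = (5, 1, -1, 2)ᵀ
v_2 = (0, 1, 0, 0)ᵀ

Let N = A − (-4)·I. We want v_2 with N^2 v_2 = 0 but N^1 v_2 ≠ 0; then v_{j-1} := N · v_j for j = 2, …, 2.

Pick v_2 = (0, 1, 0, 0)ᵀ.
Then v_1 = N · v_2 = (5, 1, -1, 2)ᵀ.

Sanity check: (A − (-4)·I) v_1 = (0, 0, 0, 0)ᵀ = 0. ✓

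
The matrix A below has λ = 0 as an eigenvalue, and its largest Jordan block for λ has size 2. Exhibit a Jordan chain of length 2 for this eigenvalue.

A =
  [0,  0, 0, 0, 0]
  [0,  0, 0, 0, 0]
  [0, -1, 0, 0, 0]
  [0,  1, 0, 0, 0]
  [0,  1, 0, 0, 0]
A Jordan chain for λ = 0 of length 2:
v_1 = (0, 0, -1, 1, 1)ᵀ
v_2 = (0, 1, 0, 0, 0)ᵀ

Let N = A − (0)·I. We want v_2 with N^2 v_2 = 0 but N^1 v_2 ≠ 0; then v_{j-1} := N · v_j for j = 2, …, 2.

Pick v_2 = (0, 1, 0, 0, 0)ᵀ.
Then v_1 = N · v_2 = (0, 0, -1, 1, 1)ᵀ.

Sanity check: (A − (0)·I) v_1 = (0, 0, 0, 0, 0)ᵀ = 0. ✓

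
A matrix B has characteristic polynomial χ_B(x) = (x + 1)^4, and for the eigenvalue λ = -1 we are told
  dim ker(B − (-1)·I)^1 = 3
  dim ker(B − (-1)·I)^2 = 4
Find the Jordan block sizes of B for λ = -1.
Block sizes for λ = -1: [2, 1, 1]

From the dimensions of kernels of powers, the number of Jordan blocks of size at least j is d_j − d_{j−1} where d_j = dim ker(N^j) (with d_0 = 0). Computing the differences gives [3, 1].
The number of blocks of size exactly k is (#blocks of size ≥ k) − (#blocks of size ≥ k + 1), so the partition is: 2 block(s) of size 1, 1 block(s) of size 2.
In nonincreasing order the block sizes are [2, 1, 1].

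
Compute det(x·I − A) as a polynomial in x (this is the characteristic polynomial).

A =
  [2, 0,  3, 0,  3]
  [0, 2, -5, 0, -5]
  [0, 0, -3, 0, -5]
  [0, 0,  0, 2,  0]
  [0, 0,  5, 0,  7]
x^5 - 10*x^4 + 40*x^3 - 80*x^2 + 80*x - 32

Expanding det(x·I − A) (e.g. by cofactor expansion or by noting that A is similar to its Jordan form J, which has the same characteristic polynomial as A) gives
  χ_A(x) = x^5 - 10*x^4 + 40*x^3 - 80*x^2 + 80*x - 32
which factors as (x - 2)^5. The eigenvalues (with algebraic multiplicities) are λ = 2 with multiplicity 5.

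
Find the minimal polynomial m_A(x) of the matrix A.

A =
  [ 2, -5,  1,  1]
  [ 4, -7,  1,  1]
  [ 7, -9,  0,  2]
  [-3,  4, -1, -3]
x^2 + 4*x + 4

The characteristic polynomial is χ_A(x) = (x + 2)^4, so the eigenvalues are known. The minimal polynomial is
  m_A(x) = Π_λ (x − λ)^{k_λ}
where k_λ is the size of the *largest* Jordan block for λ (equivalently, the smallest k with (A − λI)^k v = 0 for every generalised eigenvector v of λ).

  λ = -2: largest Jordan block has size 2, contributing (x + 2)^2

So m_A(x) = (x + 2)^2 = x^2 + 4*x + 4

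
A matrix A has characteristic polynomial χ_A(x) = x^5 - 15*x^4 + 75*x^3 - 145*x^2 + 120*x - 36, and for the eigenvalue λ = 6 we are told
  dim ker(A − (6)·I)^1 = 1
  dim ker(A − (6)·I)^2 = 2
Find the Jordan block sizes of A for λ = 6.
Block sizes for λ = 6: [2]

From the dimensions of kernels of powers, the number of Jordan blocks of size at least j is d_j − d_{j−1} where d_j = dim ker(N^j) (with d_0 = 0). Computing the differences gives [1, 1].
The number of blocks of size exactly k is (#blocks of size ≥ k) − (#blocks of size ≥ k + 1), so the partition is: 1 block(s) of size 2.
In nonincreasing order the block sizes are [2].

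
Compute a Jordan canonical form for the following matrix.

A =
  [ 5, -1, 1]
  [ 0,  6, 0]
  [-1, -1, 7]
J_2(6) ⊕ J_1(6)

The characteristic polynomial is
  det(x·I − A) = x^3 - 18*x^2 + 108*x - 216 = (x - 6)^3

Eigenvalues and multiplicities (the geometric multiplicity of λ is n − rank(A − λI), which equals the number of Jordan blocks for λ):
  λ = 6: algebraic multiplicity = 3, geometric multiplicity = 2

Determining the block sizes for each eigenvalue:
  λ = 6: 2 blocks summing to 3 forces exactly one block of size 2 and the rest size 1 → block sizes [2, 1]

Assembling the blocks gives a Jordan form
J =
  [6, 1, 0]
  [0, 6, 0]
  [0, 0, 6]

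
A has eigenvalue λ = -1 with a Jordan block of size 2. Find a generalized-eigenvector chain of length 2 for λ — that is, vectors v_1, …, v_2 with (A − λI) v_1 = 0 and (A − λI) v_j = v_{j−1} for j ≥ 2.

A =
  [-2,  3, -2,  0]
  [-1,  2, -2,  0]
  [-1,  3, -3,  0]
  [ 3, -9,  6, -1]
A Jordan chain for λ = -1 of length 2:
v_1 = (-1, -1, -1, 3)ᵀ
v_2 = (1, 0, 0, 0)ᵀ

Let N = A − (-1)·I. We want v_2 with N^2 v_2 = 0 but N^1 v_2 ≠ 0; then v_{j-1} := N · v_j for j = 2, …, 2.

Pick v_2 = (1, 0, 0, 0)ᵀ.
Then v_1 = N · v_2 = (-1, -1, -1, 3)ᵀ.

Sanity check: (A − (-1)·I) v_1 = (0, 0, 0, 0)ᵀ = 0. ✓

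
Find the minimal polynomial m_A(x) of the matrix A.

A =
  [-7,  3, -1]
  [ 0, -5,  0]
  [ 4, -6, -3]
x^2 + 10*x + 25

The characteristic polynomial is χ_A(x) = (x + 5)^3, so the eigenvalues are known. The minimal polynomial is
  m_A(x) = Π_λ (x − λ)^{k_λ}
where k_λ is the size of the *largest* Jordan block for λ (equivalently, the smallest k with (A − λI)^k v = 0 for every generalised eigenvector v of λ).

  λ = -5: largest Jordan block has size 2, contributing (x + 5)^2

So m_A(x) = (x + 5)^2 = x^2 + 10*x + 25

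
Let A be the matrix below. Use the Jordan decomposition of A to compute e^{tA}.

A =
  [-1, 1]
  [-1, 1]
e^{tA} =
  [1 - t, t]
  [-t, t + 1]

Strategy: write A = P · J · P⁻¹ where J is a Jordan canonical form, so e^{tA} = P · e^{tJ} · P⁻¹, and e^{tJ} can be computed block-by-block.

A has Jordan form
J =
  [0, 1]
  [0, 0]
(up to reordering of blocks).

Per-block formulas:
  For a 2×2 Jordan block J_2(0): exp(t · J_2(0)) = e^(0t)·(I + t·N), where N is the 2×2 nilpotent shift.

After assembling e^{tJ} and conjugating by P, we get:

e^{tA} =
  [1 - t, t]
  [-t, t + 1]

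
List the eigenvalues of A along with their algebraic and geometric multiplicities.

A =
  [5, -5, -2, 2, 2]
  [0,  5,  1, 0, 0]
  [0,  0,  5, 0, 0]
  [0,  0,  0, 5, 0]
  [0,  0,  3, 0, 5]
λ = 5: alg = 5, geom = 3

Step 1 — factor the characteristic polynomial to read off the algebraic multiplicities:
  χ_A(x) = (x - 5)^5

Step 2 — compute geometric multiplicities via the rank-nullity identity g(λ) = n − rank(A − λI):
  rank(A − (5)·I) = 2, so dim ker(A − (5)·I) = n − 2 = 3

Summary:
  λ = 5: algebraic multiplicity = 5, geometric multiplicity = 3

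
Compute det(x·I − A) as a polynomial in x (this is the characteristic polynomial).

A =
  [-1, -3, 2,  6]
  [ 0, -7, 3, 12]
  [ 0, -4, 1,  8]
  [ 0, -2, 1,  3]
x^4 + 4*x^3 + 6*x^2 + 4*x + 1

Expanding det(x·I − A) (e.g. by cofactor expansion or by noting that A is similar to its Jordan form J, which has the same characteristic polynomial as A) gives
  χ_A(x) = x^4 + 4*x^3 + 6*x^2 + 4*x + 1
which factors as (x + 1)^4. The eigenvalues (with algebraic multiplicities) are λ = -1 with multiplicity 4.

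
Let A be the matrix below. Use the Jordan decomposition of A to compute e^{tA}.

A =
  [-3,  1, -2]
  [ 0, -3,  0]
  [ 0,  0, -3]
e^{tA} =
  [exp(-3*t), t*exp(-3*t), -2*t*exp(-3*t)]
  [0, exp(-3*t), 0]
  [0, 0, exp(-3*t)]

Strategy: write A = P · J · P⁻¹ where J is a Jordan canonical form, so e^{tA} = P · e^{tJ} · P⁻¹, and e^{tJ} can be computed block-by-block.

A has Jordan form
J =
  [-3,  1,  0]
  [ 0, -3,  0]
  [ 0,  0, -3]
(up to reordering of blocks).

Per-block formulas:
  For a 2×2 Jordan block J_2(-3): exp(t · J_2(-3)) = e^(-3t)·(I + t·N), where N is the 2×2 nilpotent shift.
  For a 1×1 block at λ = -3: exp(t · [-3]) = [e^(-3t)].

After assembling e^{tJ} and conjugating by P, we get:

e^{tA} =
  [exp(-3*t), t*exp(-3*t), -2*t*exp(-3*t)]
  [0, exp(-3*t), 0]
  [0, 0, exp(-3*t)]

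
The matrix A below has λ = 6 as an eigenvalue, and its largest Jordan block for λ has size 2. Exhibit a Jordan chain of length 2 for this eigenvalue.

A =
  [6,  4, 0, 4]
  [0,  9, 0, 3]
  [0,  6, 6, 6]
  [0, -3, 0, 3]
A Jordan chain for λ = 6 of length 2:
v_1 = (4, 3, 6, -3)ᵀ
v_2 = (0, 1, 0, 0)ᵀ

Let N = A − (6)·I. We want v_2 with N^2 v_2 = 0 but N^1 v_2 ≠ 0; then v_{j-1} := N · v_j for j = 2, …, 2.

Pick v_2 = (0, 1, 0, 0)ᵀ.
Then v_1 = N · v_2 = (4, 3, 6, -3)ᵀ.

Sanity check: (A − (6)·I) v_1 = (0, 0, 0, 0)ᵀ = 0. ✓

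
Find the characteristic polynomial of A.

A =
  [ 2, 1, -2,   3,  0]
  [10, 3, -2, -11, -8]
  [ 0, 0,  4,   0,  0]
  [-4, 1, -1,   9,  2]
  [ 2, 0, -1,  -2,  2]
x^5 - 20*x^4 + 160*x^3 - 640*x^2 + 1280*x - 1024

Expanding det(x·I − A) (e.g. by cofactor expansion or by noting that A is similar to its Jordan form J, which has the same characteristic polynomial as A) gives
  χ_A(x) = x^5 - 20*x^4 + 160*x^3 - 640*x^2 + 1280*x - 1024
which factors as (x - 4)^5. The eigenvalues (with algebraic multiplicities) are λ = 4 with multiplicity 5.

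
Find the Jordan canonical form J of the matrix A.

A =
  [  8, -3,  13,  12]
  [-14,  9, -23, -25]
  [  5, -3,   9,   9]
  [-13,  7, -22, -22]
J_2(1) ⊕ J_2(1)

The characteristic polynomial is
  det(x·I − A) = x^4 - 4*x^3 + 6*x^2 - 4*x + 1 = (x - 1)^4

Eigenvalues and multiplicities (the geometric multiplicity of λ is n − rank(A − λI), which equals the number of Jordan blocks for λ):
  λ = 1: algebraic multiplicity = 4, geometric multiplicity = 2

Determining the block sizes for each eigenvalue:
  λ = 1: with am = 4 and gm = 2, the partition is not yet determined (e.g. several partitions of 4 into 2 parts exist). Let N = A − (1)·I. Computing rank(N^1) = 2, rank(N^2) = 0; the number of blocks of size ≥ j is rank(N^{j−1}) − rank(N^j), giving [2, 2]. So we have 2 block(s) of size 2 → block sizes [2, 2]

Assembling the blocks gives a Jordan form
J =
  [1, 1, 0, 0]
  [0, 1, 0, 0]
  [0, 0, 1, 1]
  [0, 0, 0, 1]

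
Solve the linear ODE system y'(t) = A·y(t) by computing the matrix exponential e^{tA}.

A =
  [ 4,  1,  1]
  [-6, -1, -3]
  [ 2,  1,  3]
e^{tA} =
  [2*t*exp(2*t) + exp(2*t), t*exp(2*t), t*exp(2*t)]
  [-6*t*exp(2*t), -3*t*exp(2*t) + exp(2*t), -3*t*exp(2*t)]
  [2*t*exp(2*t), t*exp(2*t), t*exp(2*t) + exp(2*t)]

Strategy: write A = P · J · P⁻¹ where J is a Jordan canonical form, so e^{tA} = P · e^{tJ} · P⁻¹, and e^{tJ} can be computed block-by-block.

A has Jordan form
J =
  [2, 1, 0]
  [0, 2, 0]
  [0, 0, 2]
(up to reordering of blocks).

Per-block formulas:
  For a 1×1 block at λ = 2: exp(t · [2]) = [e^(2t)].
  For a 2×2 Jordan block J_2(2): exp(t · J_2(2)) = e^(2t)·(I + t·N), where N is the 2×2 nilpotent shift.

After assembling e^{tJ} and conjugating by P, we get:

e^{tA} =
  [2*t*exp(2*t) + exp(2*t), t*exp(2*t), t*exp(2*t)]
  [-6*t*exp(2*t), -3*t*exp(2*t) + exp(2*t), -3*t*exp(2*t)]
  [2*t*exp(2*t), t*exp(2*t), t*exp(2*t) + exp(2*t)]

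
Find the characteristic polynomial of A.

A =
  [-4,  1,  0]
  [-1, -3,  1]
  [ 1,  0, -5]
x^3 + 12*x^2 + 48*x + 64

Expanding det(x·I − A) (e.g. by cofactor expansion or by noting that A is similar to its Jordan form J, which has the same characteristic polynomial as A) gives
  χ_A(x) = x^3 + 12*x^2 + 48*x + 64
which factors as (x + 4)^3. The eigenvalues (with algebraic multiplicities) are λ = -4 with multiplicity 3.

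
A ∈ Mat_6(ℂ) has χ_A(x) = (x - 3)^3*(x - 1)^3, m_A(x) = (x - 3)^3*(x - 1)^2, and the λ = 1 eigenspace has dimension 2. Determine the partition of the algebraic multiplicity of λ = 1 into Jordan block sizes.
Block sizes for λ = 1: [2, 1]

Step 1 — from the characteristic polynomial, algebraic multiplicity of λ = 1 is 3. From dim ker(A − (1)·I) = 2, there are exactly 2 Jordan blocks for λ = 1.
Step 2 — from the minimal polynomial, the factor (x − 1)^2 tells us the largest block for λ = 1 has size 2.
Step 3 — with total size 3, 2 blocks, and largest block 2, the block sizes (in nonincreasing order) are [2, 1].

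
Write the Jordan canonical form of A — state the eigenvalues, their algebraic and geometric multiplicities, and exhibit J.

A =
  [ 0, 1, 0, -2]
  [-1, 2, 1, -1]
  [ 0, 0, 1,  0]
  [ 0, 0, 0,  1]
J_3(1) ⊕ J_1(1)

The characteristic polynomial is
  det(x·I − A) = x^4 - 4*x^3 + 6*x^2 - 4*x + 1 = (x - 1)^4

Eigenvalues and multiplicities (the geometric multiplicity of λ is n − rank(A − λI), which equals the number of Jordan blocks for λ):
  λ = 1: algebraic multiplicity = 4, geometric multiplicity = 2

Determining the block sizes for each eigenvalue:
  λ = 1: with am = 4 and gm = 2, the partition is not yet determined (e.g. several partitions of 4 into 2 parts exist). Let N = A − (1)·I. Computing rank(N^1) = 2, rank(N^2) = 1, rank(N^3) = 0; the number of blocks of size ≥ j is rank(N^{j−1}) − rank(N^j), giving [2, 1, 1]. So we have 1 block(s) of size 3, 1 block(s) of size 1 → block sizes [3, 1]

Assembling the blocks gives a Jordan form
J =
  [1, 1, 0, 0]
  [0, 1, 1, 0]
  [0, 0, 1, 0]
  [0, 0, 0, 1]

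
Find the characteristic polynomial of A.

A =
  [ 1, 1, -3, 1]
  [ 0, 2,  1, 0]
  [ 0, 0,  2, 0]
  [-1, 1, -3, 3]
x^4 - 8*x^3 + 24*x^2 - 32*x + 16

Expanding det(x·I − A) (e.g. by cofactor expansion or by noting that A is similar to its Jordan form J, which has the same characteristic polynomial as A) gives
  χ_A(x) = x^4 - 8*x^3 + 24*x^2 - 32*x + 16
which factors as (x - 2)^4. The eigenvalues (with algebraic multiplicities) are λ = 2 with multiplicity 4.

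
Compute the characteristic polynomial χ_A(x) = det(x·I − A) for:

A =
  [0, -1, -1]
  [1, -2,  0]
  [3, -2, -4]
x^3 + 6*x^2 + 12*x + 8

Expanding det(x·I − A) (e.g. by cofactor expansion or by noting that A is similar to its Jordan form J, which has the same characteristic polynomial as A) gives
  χ_A(x) = x^3 + 6*x^2 + 12*x + 8
which factors as (x + 2)^3. The eigenvalues (with algebraic multiplicities) are λ = -2 with multiplicity 3.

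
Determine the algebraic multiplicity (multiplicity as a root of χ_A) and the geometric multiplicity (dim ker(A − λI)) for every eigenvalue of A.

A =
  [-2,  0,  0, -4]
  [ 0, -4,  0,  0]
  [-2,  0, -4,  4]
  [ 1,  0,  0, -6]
λ = -4: alg = 4, geom = 3

Step 1 — factor the characteristic polynomial to read off the algebraic multiplicities:
  χ_A(x) = (x + 4)^4

Step 2 — compute geometric multiplicities via the rank-nullity identity g(λ) = n − rank(A − λI):
  rank(A − (-4)·I) = 1, so dim ker(A − (-4)·I) = n − 1 = 3

Summary:
  λ = -4: algebraic multiplicity = 4, geometric multiplicity = 3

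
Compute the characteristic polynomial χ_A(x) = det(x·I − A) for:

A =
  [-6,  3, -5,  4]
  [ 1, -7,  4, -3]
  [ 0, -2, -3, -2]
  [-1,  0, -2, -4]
x^4 + 20*x^3 + 150*x^2 + 500*x + 625

Expanding det(x·I − A) (e.g. by cofactor expansion or by noting that A is similar to its Jordan form J, which has the same characteristic polynomial as A) gives
  χ_A(x) = x^4 + 20*x^3 + 150*x^2 + 500*x + 625
which factors as (x + 5)^4. The eigenvalues (with algebraic multiplicities) are λ = -5 with multiplicity 4.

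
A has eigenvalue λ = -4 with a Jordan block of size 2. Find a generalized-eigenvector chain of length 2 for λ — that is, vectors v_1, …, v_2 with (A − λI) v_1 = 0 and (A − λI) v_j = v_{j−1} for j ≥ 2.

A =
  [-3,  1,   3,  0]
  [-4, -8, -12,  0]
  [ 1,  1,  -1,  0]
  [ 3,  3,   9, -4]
A Jordan chain for λ = -4 of length 2:
v_1 = (1, -4, 1, 3)ᵀ
v_2 = (1, 0, 0, 0)ᵀ

Let N = A − (-4)·I. We want v_2 with N^2 v_2 = 0 but N^1 v_2 ≠ 0; then v_{j-1} := N · v_j for j = 2, …, 2.

Pick v_2 = (1, 0, 0, 0)ᵀ.
Then v_1 = N · v_2 = (1, -4, 1, 3)ᵀ.

Sanity check: (A − (-4)·I) v_1 = (0, 0, 0, 0)ᵀ = 0. ✓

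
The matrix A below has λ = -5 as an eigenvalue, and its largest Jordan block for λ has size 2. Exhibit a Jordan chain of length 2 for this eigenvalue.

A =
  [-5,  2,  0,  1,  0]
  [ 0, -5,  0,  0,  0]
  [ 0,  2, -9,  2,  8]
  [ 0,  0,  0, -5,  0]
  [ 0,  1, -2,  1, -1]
A Jordan chain for λ = -5 of length 2:
v_1 = (2, 0, 2, 0, 1)ᵀ
v_2 = (0, 1, 0, 0, 0)ᵀ

Let N = A − (-5)·I. We want v_2 with N^2 v_2 = 0 but N^1 v_2 ≠ 0; then v_{j-1} := N · v_j for j = 2, …, 2.

Pick v_2 = (0, 1, 0, 0, 0)ᵀ.
Then v_1 = N · v_2 = (2, 0, 2, 0, 1)ᵀ.

Sanity check: (A − (-5)·I) v_1 = (0, 0, 0, 0, 0)ᵀ = 0. ✓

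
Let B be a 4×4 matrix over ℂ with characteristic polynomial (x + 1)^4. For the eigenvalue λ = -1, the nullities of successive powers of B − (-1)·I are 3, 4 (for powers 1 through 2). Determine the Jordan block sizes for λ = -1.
Block sizes for λ = -1: [2, 1, 1]

From the dimensions of kernels of powers, the number of Jordan blocks of size at least j is d_j − d_{j−1} where d_j = dim ker(N^j) (with d_0 = 0). Computing the differences gives [3, 1].
The number of blocks of size exactly k is (#blocks of size ≥ k) − (#blocks of size ≥ k + 1), so the partition is: 2 block(s) of size 1, 1 block(s) of size 2.
In nonincreasing order the block sizes are [2, 1, 1].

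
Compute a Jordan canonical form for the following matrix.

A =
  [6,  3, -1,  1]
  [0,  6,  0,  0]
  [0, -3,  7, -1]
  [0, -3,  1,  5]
J_2(6) ⊕ J_1(6) ⊕ J_1(6)

The characteristic polynomial is
  det(x·I − A) = x^4 - 24*x^3 + 216*x^2 - 864*x + 1296 = (x - 6)^4

Eigenvalues and multiplicities (the geometric multiplicity of λ is n − rank(A − λI), which equals the number of Jordan blocks for λ):
  λ = 6: algebraic multiplicity = 4, geometric multiplicity = 3

Determining the block sizes for each eigenvalue:
  λ = 6: 3 blocks summing to 4 forces exactly one block of size 2 and the rest size 1 → block sizes [2, 1, 1]

Assembling the blocks gives a Jordan form
J =
  [6, 1, 0, 0]
  [0, 6, 0, 0]
  [0, 0, 6, 0]
  [0, 0, 0, 6]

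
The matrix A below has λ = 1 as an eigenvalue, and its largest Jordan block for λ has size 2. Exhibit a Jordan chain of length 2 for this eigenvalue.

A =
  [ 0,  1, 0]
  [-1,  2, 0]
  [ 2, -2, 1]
A Jordan chain for λ = 1 of length 2:
v_1 = (-1, -1, 2)ᵀ
v_2 = (1, 0, 0)ᵀ

Let N = A − (1)·I. We want v_2 with N^2 v_2 = 0 but N^1 v_2 ≠ 0; then v_{j-1} := N · v_j for j = 2, …, 2.

Pick v_2 = (1, 0, 0)ᵀ.
Then v_1 = N · v_2 = (-1, -1, 2)ᵀ.

Sanity check: (A − (1)·I) v_1 = (0, 0, 0)ᵀ = 0. ✓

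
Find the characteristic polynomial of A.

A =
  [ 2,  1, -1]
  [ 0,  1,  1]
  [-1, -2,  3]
x^3 - 6*x^2 + 12*x - 8

Expanding det(x·I − A) (e.g. by cofactor expansion or by noting that A is similar to its Jordan form J, which has the same characteristic polynomial as A) gives
  χ_A(x) = x^3 - 6*x^2 + 12*x - 8
which factors as (x - 2)^3. The eigenvalues (with algebraic multiplicities) are λ = 2 with multiplicity 3.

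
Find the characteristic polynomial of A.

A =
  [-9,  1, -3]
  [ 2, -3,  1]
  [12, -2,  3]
x^3 + 9*x^2 + 27*x + 27

Expanding det(x·I − A) (e.g. by cofactor expansion or by noting that A is similar to its Jordan form J, which has the same characteristic polynomial as A) gives
  χ_A(x) = x^3 + 9*x^2 + 27*x + 27
which factors as (x + 3)^3. The eigenvalues (with algebraic multiplicities) are λ = -3 with multiplicity 3.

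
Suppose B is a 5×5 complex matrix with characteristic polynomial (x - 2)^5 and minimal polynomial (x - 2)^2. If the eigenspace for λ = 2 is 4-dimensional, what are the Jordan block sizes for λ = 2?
Block sizes for λ = 2: [2, 1, 1, 1]

Step 1 — from the characteristic polynomial, algebraic multiplicity of λ = 2 is 5. From dim ker(B − (2)·I) = 4, there are exactly 4 Jordan blocks for λ = 2.
Step 2 — from the minimal polynomial, the factor (x − 2)^2 tells us the largest block for λ = 2 has size 2.
Step 3 — with total size 5, 4 blocks, and largest block 2, the block sizes (in nonincreasing order) are [2, 1, 1, 1].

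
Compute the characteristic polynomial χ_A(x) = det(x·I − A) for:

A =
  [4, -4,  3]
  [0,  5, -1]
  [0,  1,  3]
x^3 - 12*x^2 + 48*x - 64

Expanding det(x·I − A) (e.g. by cofactor expansion or by noting that A is similar to its Jordan form J, which has the same characteristic polynomial as A) gives
  χ_A(x) = x^3 - 12*x^2 + 48*x - 64
which factors as (x - 4)^3. The eigenvalues (with algebraic multiplicities) are λ = 4 with multiplicity 3.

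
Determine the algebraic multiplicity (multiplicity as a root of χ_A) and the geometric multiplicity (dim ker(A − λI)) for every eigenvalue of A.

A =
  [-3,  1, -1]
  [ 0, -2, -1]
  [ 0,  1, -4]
λ = -3: alg = 3, geom = 2

Step 1 — factor the characteristic polynomial to read off the algebraic multiplicities:
  χ_A(x) = (x + 3)^3

Step 2 — compute geometric multiplicities via the rank-nullity identity g(λ) = n − rank(A − λI):
  rank(A − (-3)·I) = 1, so dim ker(A − (-3)·I) = n − 1 = 2

Summary:
  λ = -3: algebraic multiplicity = 3, geometric multiplicity = 2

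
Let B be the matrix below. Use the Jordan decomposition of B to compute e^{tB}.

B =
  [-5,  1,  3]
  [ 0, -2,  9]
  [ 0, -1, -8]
e^{tB} =
  [exp(-5*t), t*exp(-5*t), 3*t*exp(-5*t)]
  [0, 3*t*exp(-5*t) + exp(-5*t), 9*t*exp(-5*t)]
  [0, -t*exp(-5*t), -3*t*exp(-5*t) + exp(-5*t)]

Strategy: write B = P · J · P⁻¹ where J is a Jordan canonical form, so e^{tB} = P · e^{tJ} · P⁻¹, and e^{tJ} can be computed block-by-block.

B has Jordan form
J =
  [-5,  1,  0]
  [ 0, -5,  0]
  [ 0,  0, -5]
(up to reordering of blocks).

Per-block formulas:
  For a 1×1 block at λ = -5: exp(t · [-5]) = [e^(-5t)].
  For a 2×2 Jordan block J_2(-5): exp(t · J_2(-5)) = e^(-5t)·(I + t·N), where N is the 2×2 nilpotent shift.

After assembling e^{tJ} and conjugating by P, we get:

e^{tB} =
  [exp(-5*t), t*exp(-5*t), 3*t*exp(-5*t)]
  [0, 3*t*exp(-5*t) + exp(-5*t), 9*t*exp(-5*t)]
  [0, -t*exp(-5*t), -3*t*exp(-5*t) + exp(-5*t)]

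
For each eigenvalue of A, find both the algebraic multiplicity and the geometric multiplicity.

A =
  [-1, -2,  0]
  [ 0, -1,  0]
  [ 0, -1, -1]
λ = -1: alg = 3, geom = 2

Step 1 — factor the characteristic polynomial to read off the algebraic multiplicities:
  χ_A(x) = (x + 1)^3

Step 2 — compute geometric multiplicities via the rank-nullity identity g(λ) = n − rank(A − λI):
  rank(A − (-1)·I) = 1, so dim ker(A − (-1)·I) = n − 1 = 2

Summary:
  λ = -1: algebraic multiplicity = 3, geometric multiplicity = 2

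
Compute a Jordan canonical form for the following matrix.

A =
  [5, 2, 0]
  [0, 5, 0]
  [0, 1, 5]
J_2(5) ⊕ J_1(5)

The characteristic polynomial is
  det(x·I − A) = x^3 - 15*x^2 + 75*x - 125 = (x - 5)^3

Eigenvalues and multiplicities (the geometric multiplicity of λ is n − rank(A − λI), which equals the number of Jordan blocks for λ):
  λ = 5: algebraic multiplicity = 3, geometric multiplicity = 2

Determining the block sizes for each eigenvalue:
  λ = 5: 2 blocks summing to 3 forces exactly one block of size 2 and the rest size 1 → block sizes [2, 1]

Assembling the blocks gives a Jordan form
J =
  [5, 1, 0]
  [0, 5, 0]
  [0, 0, 5]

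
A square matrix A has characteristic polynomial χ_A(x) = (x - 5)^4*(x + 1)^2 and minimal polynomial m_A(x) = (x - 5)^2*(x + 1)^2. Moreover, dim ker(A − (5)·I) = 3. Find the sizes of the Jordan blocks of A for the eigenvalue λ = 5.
Block sizes for λ = 5: [2, 1, 1]

Step 1 — from the characteristic polynomial, algebraic multiplicity of λ = 5 is 4. From dim ker(A − (5)·I) = 3, there are exactly 3 Jordan blocks for λ = 5.
Step 2 — from the minimal polynomial, the factor (x − 5)^2 tells us the largest block for λ = 5 has size 2.
Step 3 — with total size 4, 3 blocks, and largest block 2, the block sizes (in nonincreasing order) are [2, 1, 1].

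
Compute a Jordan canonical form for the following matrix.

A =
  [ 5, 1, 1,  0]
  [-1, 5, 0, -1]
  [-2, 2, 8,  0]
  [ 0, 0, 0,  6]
J_3(6) ⊕ J_1(6)

The characteristic polynomial is
  det(x·I − A) = x^4 - 24*x^3 + 216*x^2 - 864*x + 1296 = (x - 6)^4

Eigenvalues and multiplicities (the geometric multiplicity of λ is n − rank(A − λI), which equals the number of Jordan blocks for λ):
  λ = 6: algebraic multiplicity = 4, geometric multiplicity = 2

Determining the block sizes for each eigenvalue:
  λ = 6: with am = 4 and gm = 2, the partition is not yet determined (e.g. several partitions of 4 into 2 parts exist). Let N = A − (6)·I. Computing rank(N^1) = 2, rank(N^2) = 1, rank(N^3) = 0; the number of blocks of size ≥ j is rank(N^{j−1}) − rank(N^j), giving [2, 1, 1]. So we have 1 block(s) of size 3, 1 block(s) of size 1 → block sizes [3, 1]

Assembling the blocks gives a Jordan form
J =
  [6, 1, 0, 0]
  [0, 6, 1, 0]
  [0, 0, 6, 0]
  [0, 0, 0, 6]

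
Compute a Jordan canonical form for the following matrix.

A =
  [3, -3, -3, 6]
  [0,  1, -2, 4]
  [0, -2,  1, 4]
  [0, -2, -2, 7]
J_2(3) ⊕ J_1(3) ⊕ J_1(3)

The characteristic polynomial is
  det(x·I − A) = x^4 - 12*x^3 + 54*x^2 - 108*x + 81 = (x - 3)^4

Eigenvalues and multiplicities (the geometric multiplicity of λ is n − rank(A − λI), which equals the number of Jordan blocks for λ):
  λ = 3: algebraic multiplicity = 4, geometric multiplicity = 3

Determining the block sizes for each eigenvalue:
  λ = 3: 3 blocks summing to 4 forces exactly one block of size 2 and the rest size 1 → block sizes [2, 1, 1]

Assembling the blocks gives a Jordan form
J =
  [3, 1, 0, 0]
  [0, 3, 0, 0]
  [0, 0, 3, 0]
  [0, 0, 0, 3]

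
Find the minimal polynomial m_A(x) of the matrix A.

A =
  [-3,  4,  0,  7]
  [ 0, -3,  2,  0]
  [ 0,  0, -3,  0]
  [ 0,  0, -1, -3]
x^3 + 9*x^2 + 27*x + 27

The characteristic polynomial is χ_A(x) = (x + 3)^4, so the eigenvalues are known. The minimal polynomial is
  m_A(x) = Π_λ (x − λ)^{k_λ}
where k_λ is the size of the *largest* Jordan block for λ (equivalently, the smallest k with (A − λI)^k v = 0 for every generalised eigenvector v of λ).

  λ = -3: largest Jordan block has size 3, contributing (x + 3)^3

So m_A(x) = (x + 3)^3 = x^3 + 9*x^2 + 27*x + 27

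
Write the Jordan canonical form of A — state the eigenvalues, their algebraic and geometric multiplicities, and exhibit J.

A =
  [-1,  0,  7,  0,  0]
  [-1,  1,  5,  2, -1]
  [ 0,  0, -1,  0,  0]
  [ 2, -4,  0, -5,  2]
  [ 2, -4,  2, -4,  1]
J_3(-1) ⊕ J_1(-1) ⊕ J_1(-1)

The characteristic polynomial is
  det(x·I − A) = x^5 + 5*x^4 + 10*x^3 + 10*x^2 + 5*x + 1 = (x + 1)^5

Eigenvalues and multiplicities (the geometric multiplicity of λ is n − rank(A − λI), which equals the number of Jordan blocks for λ):
  λ = -1: algebraic multiplicity = 5, geometric multiplicity = 3

Determining the block sizes for each eigenvalue:
  λ = -1: with am = 5 and gm = 3, the partition is not yet determined (e.g. several partitions of 5 into 3 parts exist). Let N = A − (-1)·I. Computing rank(N^1) = 2, rank(N^2) = 1, rank(N^3) = 0; the number of blocks of size ≥ j is rank(N^{j−1}) − rank(N^j), giving [3, 1, 1]. So we have 1 block(s) of size 3, 2 block(s) of size 1 → block sizes [3, 1, 1]

Assembling the blocks gives a Jordan form
J =
  [-1,  1,  0,  0,  0]
  [ 0, -1,  1,  0,  0]
  [ 0,  0, -1,  0,  0]
  [ 0,  0,  0, -1,  0]
  [ 0,  0,  0,  0, -1]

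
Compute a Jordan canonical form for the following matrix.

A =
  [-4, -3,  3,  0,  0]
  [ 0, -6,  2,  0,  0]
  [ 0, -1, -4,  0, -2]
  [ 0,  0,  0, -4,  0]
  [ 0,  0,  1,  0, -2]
J_3(-4) ⊕ J_1(-4) ⊕ J_1(-4)

The characteristic polynomial is
  det(x·I − A) = x^5 + 20*x^4 + 160*x^3 + 640*x^2 + 1280*x + 1024 = (x + 4)^5

Eigenvalues and multiplicities (the geometric multiplicity of λ is n − rank(A − λI), which equals the number of Jordan blocks for λ):
  λ = -4: algebraic multiplicity = 5, geometric multiplicity = 3

Determining the block sizes for each eigenvalue:
  λ = -4: with am = 5 and gm = 3, the partition is not yet determined (e.g. several partitions of 5 into 3 parts exist). Let N = A − (-4)·I. Computing rank(N^1) = 2, rank(N^2) = 1, rank(N^3) = 0; the number of blocks of size ≥ j is rank(N^{j−1}) − rank(N^j), giving [3, 1, 1]. So we have 1 block(s) of size 3, 2 block(s) of size 1 → block sizes [3, 1, 1]

Assembling the blocks gives a Jordan form
J =
  [-4,  1,  0,  0,  0]
  [ 0, -4,  1,  0,  0]
  [ 0,  0, -4,  0,  0]
  [ 0,  0,  0, -4,  0]
  [ 0,  0,  0,  0, -4]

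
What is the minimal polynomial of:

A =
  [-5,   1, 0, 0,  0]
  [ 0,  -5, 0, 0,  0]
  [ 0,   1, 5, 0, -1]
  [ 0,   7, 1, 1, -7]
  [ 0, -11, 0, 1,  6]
x^5 - 2*x^4 - 47*x^3 + 116*x^2 + 560*x - 1600

The characteristic polynomial is χ_A(x) = (x - 4)^3*(x + 5)^2, so the eigenvalues are known. The minimal polynomial is
  m_A(x) = Π_λ (x − λ)^{k_λ}
where k_λ is the size of the *largest* Jordan block for λ (equivalently, the smallest k with (A − λI)^k v = 0 for every generalised eigenvector v of λ).

  λ = -5: largest Jordan block has size 2, contributing (x + 5)^2
  λ = 4: largest Jordan block has size 3, contributing (x − 4)^3

So m_A(x) = (x - 4)^3*(x + 5)^2 = x^5 - 2*x^4 - 47*x^3 + 116*x^2 + 560*x - 1600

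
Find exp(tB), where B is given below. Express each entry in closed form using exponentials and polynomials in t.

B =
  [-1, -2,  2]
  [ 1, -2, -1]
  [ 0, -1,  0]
e^{tB} =
  [-t^2*exp(-t) + exp(-t), -2*t*exp(-t), 2*t^2*exp(-t) + 2*t*exp(-t)]
  [-t^2*exp(-t)/2 + t*exp(-t), -t*exp(-t) + exp(-t), t^2*exp(-t) - t*exp(-t)]
  [-t^2*exp(-t)/2, -t*exp(-t), t^2*exp(-t) + t*exp(-t) + exp(-t)]

Strategy: write B = P · J · P⁻¹ where J is a Jordan canonical form, so e^{tB} = P · e^{tJ} · P⁻¹, and e^{tJ} can be computed block-by-block.

B has Jordan form
J =
  [-1,  1,  0]
  [ 0, -1,  1]
  [ 0,  0, -1]
(up to reordering of blocks).

Per-block formulas:
  For a 3×3 Jordan block J_3(-1): exp(t · J_3(-1)) = e^(-1t)·(I + t·N + (t^2/2)·N^2), where N is the 3×3 nilpotent shift.

After assembling e^{tJ} and conjugating by P, we get:

e^{tB} =
  [-t^2*exp(-t) + exp(-t), -2*t*exp(-t), 2*t^2*exp(-t) + 2*t*exp(-t)]
  [-t^2*exp(-t)/2 + t*exp(-t), -t*exp(-t) + exp(-t), t^2*exp(-t) - t*exp(-t)]
  [-t^2*exp(-t)/2, -t*exp(-t), t^2*exp(-t) + t*exp(-t) + exp(-t)]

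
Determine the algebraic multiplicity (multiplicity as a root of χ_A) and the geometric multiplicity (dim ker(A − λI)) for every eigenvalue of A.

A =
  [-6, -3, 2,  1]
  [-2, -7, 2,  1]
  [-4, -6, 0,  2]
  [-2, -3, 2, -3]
λ = -4: alg = 4, geom = 3

Step 1 — factor the characteristic polynomial to read off the algebraic multiplicities:
  χ_A(x) = (x + 4)^4

Step 2 — compute geometric multiplicities via the rank-nullity identity g(λ) = n − rank(A − λI):
  rank(A − (-4)·I) = 1, so dim ker(A − (-4)·I) = n − 1 = 3

Summary:
  λ = -4: algebraic multiplicity = 4, geometric multiplicity = 3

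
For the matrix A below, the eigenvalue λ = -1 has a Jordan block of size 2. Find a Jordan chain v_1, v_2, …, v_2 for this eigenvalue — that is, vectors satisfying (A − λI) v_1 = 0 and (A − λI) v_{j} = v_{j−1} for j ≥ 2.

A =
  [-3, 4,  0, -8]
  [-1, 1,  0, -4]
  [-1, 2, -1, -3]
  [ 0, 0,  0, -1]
A Jordan chain for λ = -1 of length 2:
v_1 = (-2, -1, -1, 0)ᵀ
v_2 = (1, 0, 0, 0)ᵀ

Let N = A − (-1)·I. We want v_2 with N^2 v_2 = 0 but N^1 v_2 ≠ 0; then v_{j-1} := N · v_j for j = 2, …, 2.

Pick v_2 = (1, 0, 0, 0)ᵀ.
Then v_1 = N · v_2 = (-2, -1, -1, 0)ᵀ.

Sanity check: (A − (-1)·I) v_1 = (0, 0, 0, 0)ᵀ = 0. ✓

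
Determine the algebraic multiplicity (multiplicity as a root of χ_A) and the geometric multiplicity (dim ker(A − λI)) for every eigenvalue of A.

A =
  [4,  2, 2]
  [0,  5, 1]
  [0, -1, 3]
λ = 4: alg = 3, geom = 2

Step 1 — factor the characteristic polynomial to read off the algebraic multiplicities:
  χ_A(x) = (x - 4)^3

Step 2 — compute geometric multiplicities via the rank-nullity identity g(λ) = n − rank(A − λI):
  rank(A − (4)·I) = 1, so dim ker(A − (4)·I) = n − 1 = 2

Summary:
  λ = 4: algebraic multiplicity = 3, geometric multiplicity = 2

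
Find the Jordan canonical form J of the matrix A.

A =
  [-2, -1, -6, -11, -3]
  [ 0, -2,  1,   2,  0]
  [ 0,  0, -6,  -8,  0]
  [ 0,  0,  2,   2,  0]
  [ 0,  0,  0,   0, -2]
J_3(-2) ⊕ J_1(-2) ⊕ J_1(-2)

The characteristic polynomial is
  det(x·I − A) = x^5 + 10*x^4 + 40*x^3 + 80*x^2 + 80*x + 32 = (x + 2)^5

Eigenvalues and multiplicities (the geometric multiplicity of λ is n − rank(A − λI), which equals the number of Jordan blocks for λ):
  λ = -2: algebraic multiplicity = 5, geometric multiplicity = 3

Determining the block sizes for each eigenvalue:
  λ = -2: with am = 5 and gm = 3, the partition is not yet determined (e.g. several partitions of 5 into 3 parts exist). Let N = A − (-2)·I. Computing rank(N^1) = 2, rank(N^2) = 1, rank(N^3) = 0; the number of blocks of size ≥ j is rank(N^{j−1}) − rank(N^j), giving [3, 1, 1]. So we have 1 block(s) of size 3, 2 block(s) of size 1 → block sizes [3, 1, 1]

Assembling the blocks gives a Jordan form
J =
  [-2,  1,  0,  0,  0]
  [ 0, -2,  1,  0,  0]
  [ 0,  0, -2,  0,  0]
  [ 0,  0,  0, -2,  0]
  [ 0,  0,  0,  0, -2]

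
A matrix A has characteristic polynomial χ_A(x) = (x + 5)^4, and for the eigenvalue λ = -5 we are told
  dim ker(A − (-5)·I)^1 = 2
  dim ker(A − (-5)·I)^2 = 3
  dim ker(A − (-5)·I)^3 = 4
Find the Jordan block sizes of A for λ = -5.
Block sizes for λ = -5: [3, 1]

From the dimensions of kernels of powers, the number of Jordan blocks of size at least j is d_j − d_{j−1} where d_j = dim ker(N^j) (with d_0 = 0). Computing the differences gives [2, 1, 1].
The number of blocks of size exactly k is (#blocks of size ≥ k) − (#blocks of size ≥ k + 1), so the partition is: 1 block(s) of size 1, 1 block(s) of size 3.
In nonincreasing order the block sizes are [3, 1].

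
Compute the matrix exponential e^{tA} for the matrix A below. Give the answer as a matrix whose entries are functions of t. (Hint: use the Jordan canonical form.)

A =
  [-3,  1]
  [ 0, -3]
e^{tA} =
  [exp(-3*t), t*exp(-3*t)]
  [0, exp(-3*t)]

Strategy: write A = P · J · P⁻¹ where J is a Jordan canonical form, so e^{tA} = P · e^{tJ} · P⁻¹, and e^{tJ} can be computed block-by-block.

A has Jordan form
J =
  [-3,  1]
  [ 0, -3]
(up to reordering of blocks).

Per-block formulas:
  For a 2×2 Jordan block J_2(-3): exp(t · J_2(-3)) = e^(-3t)·(I + t·N), where N is the 2×2 nilpotent shift.

After assembling e^{tJ} and conjugating by P, we get:

e^{tA} =
  [exp(-3*t), t*exp(-3*t)]
  [0, exp(-3*t)]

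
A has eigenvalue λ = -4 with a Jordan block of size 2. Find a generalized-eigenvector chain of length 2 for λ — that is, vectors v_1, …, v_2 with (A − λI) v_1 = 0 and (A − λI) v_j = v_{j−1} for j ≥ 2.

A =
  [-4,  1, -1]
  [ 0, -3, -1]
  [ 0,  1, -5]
A Jordan chain for λ = -4 of length 2:
v_1 = (1, 1, 1)ᵀ
v_2 = (0, 1, 0)ᵀ

Let N = A − (-4)·I. We want v_2 with N^2 v_2 = 0 but N^1 v_2 ≠ 0; then v_{j-1} := N · v_j for j = 2, …, 2.

Pick v_2 = (0, 1, 0)ᵀ.
Then v_1 = N · v_2 = (1, 1, 1)ᵀ.

Sanity check: (A − (-4)·I) v_1 = (0, 0, 0)ᵀ = 0. ✓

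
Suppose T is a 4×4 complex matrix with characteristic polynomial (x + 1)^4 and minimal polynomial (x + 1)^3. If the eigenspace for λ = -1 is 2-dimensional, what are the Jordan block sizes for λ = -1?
Block sizes for λ = -1: [3, 1]

Step 1 — from the characteristic polynomial, algebraic multiplicity of λ = -1 is 4. From dim ker(T − (-1)·I) = 2, there are exactly 2 Jordan blocks for λ = -1.
Step 2 — from the minimal polynomial, the factor (x + 1)^3 tells us the largest block for λ = -1 has size 3.
Step 3 — with total size 4, 2 blocks, and largest block 3, the block sizes (in nonincreasing order) are [3, 1].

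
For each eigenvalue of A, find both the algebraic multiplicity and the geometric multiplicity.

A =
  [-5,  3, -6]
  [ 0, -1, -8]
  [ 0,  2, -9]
λ = -5: alg = 3, geom = 2

Step 1 — factor the characteristic polynomial to read off the algebraic multiplicities:
  χ_A(x) = (x + 5)^3

Step 2 — compute geometric multiplicities via the rank-nullity identity g(λ) = n − rank(A − λI):
  rank(A − (-5)·I) = 1, so dim ker(A − (-5)·I) = n − 1 = 2

Summary:
  λ = -5: algebraic multiplicity = 3, geometric multiplicity = 2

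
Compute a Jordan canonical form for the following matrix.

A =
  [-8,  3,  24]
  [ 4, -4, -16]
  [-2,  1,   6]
J_2(-2) ⊕ J_1(-2)

The characteristic polynomial is
  det(x·I − A) = x^3 + 6*x^2 + 12*x + 8 = (x + 2)^3

Eigenvalues and multiplicities (the geometric multiplicity of λ is n − rank(A − λI), which equals the number of Jordan blocks for λ):
  λ = -2: algebraic multiplicity = 3, geometric multiplicity = 2

Determining the block sizes for each eigenvalue:
  λ = -2: 2 blocks summing to 3 forces exactly one block of size 2 and the rest size 1 → block sizes [2, 1]

Assembling the blocks gives a Jordan form
J =
  [-2,  1,  0]
  [ 0, -2,  0]
  [ 0,  0, -2]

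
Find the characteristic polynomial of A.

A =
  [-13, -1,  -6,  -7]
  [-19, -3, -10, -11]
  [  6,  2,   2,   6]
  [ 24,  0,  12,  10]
x^4 + 4*x^3 - 16*x - 16

Expanding det(x·I − A) (e.g. by cofactor expansion or by noting that A is similar to its Jordan form J, which has the same characteristic polynomial as A) gives
  χ_A(x) = x^4 + 4*x^3 - 16*x - 16
which factors as (x - 2)*(x + 2)^3. The eigenvalues (with algebraic multiplicities) are λ = -2 with multiplicity 3, λ = 2 with multiplicity 1.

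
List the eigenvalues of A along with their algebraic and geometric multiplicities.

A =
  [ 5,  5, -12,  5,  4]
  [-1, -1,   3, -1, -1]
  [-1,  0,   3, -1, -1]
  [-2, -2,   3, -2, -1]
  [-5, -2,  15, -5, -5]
λ = 0: alg = 5, geom = 2

Step 1 — factor the characteristic polynomial to read off the algebraic multiplicities:
  χ_A(x) = x^5

Step 2 — compute geometric multiplicities via the rank-nullity identity g(λ) = n − rank(A − λI):
  rank(A − (0)·I) = 3, so dim ker(A − (0)·I) = n − 3 = 2

Summary:
  λ = 0: algebraic multiplicity = 5, geometric multiplicity = 2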